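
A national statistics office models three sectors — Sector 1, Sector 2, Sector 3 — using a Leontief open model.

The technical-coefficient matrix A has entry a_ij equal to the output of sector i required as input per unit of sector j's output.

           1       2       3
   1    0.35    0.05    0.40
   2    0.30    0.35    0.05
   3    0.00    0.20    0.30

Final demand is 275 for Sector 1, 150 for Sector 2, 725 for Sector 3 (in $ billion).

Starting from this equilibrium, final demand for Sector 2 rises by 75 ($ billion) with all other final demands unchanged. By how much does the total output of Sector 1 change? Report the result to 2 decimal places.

I − A =
  [   0.65    -0.05    -0.40]
  [  -0.30     0.65    -0.05]
  [   0.00    -0.20     0.70]
Cofactors of I−A, C_ij = (−1)^(i+j)·(minor ij) (rows/columns in the sector order above):
  C_11 = (0.65)(0.70) − (-0.05)(-0.20) = 0.4450
  C_12 = −[(-0.30)(0.70) − (-0.05)(0.00)] = 0.2100
  C_13 = (-0.30)(-0.20) − (0.65)(0.00) = 0.0600
  C_21 = −[(-0.05)(0.70) − (-0.40)(-0.20)] = 0.1150
  C_22 = (0.65)(0.70) − (-0.40)(0.00) = 0.4550
  C_23 = −[(0.65)(-0.20) − (-0.05)(0.00)] = 0.1300
  C_31 = (-0.05)(-0.05) − (-0.40)(0.65) = 0.2625
  C_32 = −[(0.65)(-0.05) − (-0.40)(-0.30)] = 0.1525
  C_33 = (0.65)(0.65) − (-0.05)(-0.30) = 0.4075
det(I−A) = Σ_j (I−A)_1j·C_1j = (0.65)(0.4450) + (-0.05)(0.2100) + (-0.40)(0.0600) = 0.25475
adj(I−A) = Cᵀ =
  [ 0.4450   0.1150   0.2625]
  [ 0.2100   0.4550   0.1525]
  [ 0.0600   0.1300   0.4075]
(I − A)⁻¹ = adj(I−A) / det(I−A) ≈
  [   1.7468     0.4514     1.0304]
  [   0.8243     1.7861     0.5986]
  [   0.2355     0.5103     1.5996]
Δx = (I − A)⁻¹ Δd with Δd having +75 in the Sector 2 component and 0 elsewhere.
So Δx_1 = L_12 · (+75), where L_12 = adj(I−A)_12 / det(I−A) = 0.1150 / 0.25475.
Δx_1 = 0.1150 × (+75) / 0.25475 = 8.625 / 0.25475 ≈ 33.86.

Δx_1 = 33.86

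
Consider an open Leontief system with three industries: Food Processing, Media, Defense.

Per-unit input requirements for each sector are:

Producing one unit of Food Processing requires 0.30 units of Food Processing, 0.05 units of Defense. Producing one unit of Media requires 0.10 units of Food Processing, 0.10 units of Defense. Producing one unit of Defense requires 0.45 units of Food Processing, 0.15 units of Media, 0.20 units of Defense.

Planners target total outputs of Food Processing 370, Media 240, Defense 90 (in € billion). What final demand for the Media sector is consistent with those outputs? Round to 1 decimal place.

d_M = 226.5

I − A =
  [   0.70    -0.10    -0.45]
  [   0.00     1.00    -0.15]
  [  -0.05    -0.10     0.80]
d = (I − A) x:
  d_F = (+0.70)·370 + (-0.10)·240 + (-0.45)·90 = 194.5
  d_M = (+0.00)·370 + (+1.00)·240 + (-0.15)·90 = 226.5
  d_D = (-0.05)·370 + (-0.10)·240 + (+0.80)·90 = 29.5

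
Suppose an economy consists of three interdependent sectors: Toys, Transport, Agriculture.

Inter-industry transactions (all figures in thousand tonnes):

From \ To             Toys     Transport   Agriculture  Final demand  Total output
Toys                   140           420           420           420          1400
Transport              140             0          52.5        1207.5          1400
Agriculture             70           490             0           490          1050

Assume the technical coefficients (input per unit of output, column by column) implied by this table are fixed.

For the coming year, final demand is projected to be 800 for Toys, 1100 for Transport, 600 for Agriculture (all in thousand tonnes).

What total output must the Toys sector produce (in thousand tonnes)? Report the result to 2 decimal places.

x_1 = 1853.57

Technical coefficients a_ij = z_ij / X_j:
  a_11 = 140/1400 = 0.10, a_21 = 140/1400 = 0.10, a_31 = 70/1400 = 0.05
  a_12 = 420/1400 = 0.30, a_22 = 0/1400 = 0.00, a_32 = 490/1400 = 0.35
  a_13 = 420/1050 = 0.40, a_23 = 52.5/1050 = 0.05, a_33 = 0/1050 = 0.00
I − A =
  [   0.90    -0.30    -0.40]
  [  -0.10     1.00    -0.05]
  [  -0.05    -0.35     1.00]
Cofactors of I−A, C_ij = (−1)^(i+j)·(minor ij) (rows/columns in the sector order above):
  C_11 = (1.00)(1.00) − (-0.05)(-0.35) = 0.9825
  C_12 = −[(-0.10)(1.00) − (-0.05)(-0.05)] = 0.1025
  C_13 = (-0.10)(-0.35) − (1.00)(-0.05) = 0.0850
  C_21 = −[(-0.30)(1.00) − (-0.40)(-0.35)] = 0.4400
  C_22 = (0.90)(1.00) − (-0.40)(-0.05) = 0.8800
  C_23 = −[(0.90)(-0.35) − (-0.30)(-0.05)] = 0.3300
  C_31 = (-0.30)(-0.05) − (-0.40)(1.00) = 0.4150
  C_32 = −[(0.90)(-0.05) − (-0.40)(-0.10)] = 0.0850
  C_33 = (0.90)(1.00) − (-0.30)(-0.10) = 0.8700
det(I−A) = Σ_j (I−A)_1j·C_1j = (0.90)(0.9825) + (-0.30)(0.1025) + (-0.40)(0.0850) = 0.8195
adj(I−A) = Cᵀ =
  [ 0.9825   0.4400   0.4150]
  [ 0.1025   0.8800   0.0850]
  [ 0.0850   0.3300   0.8700]
(I − A)⁻¹ = adj(I−A) / det(I−A) ≈
  [   1.1989     0.5369     0.5064]
  [   0.1251     1.0738     0.1037]
  [   0.1037     0.4027     1.0616]
x = (I − A)⁻¹ d = adj(I−A)·d / det(I−A), with det(I−A) = 0.8195:
  x_1 = (0.9825·800 + 0.4400·1100 + 0.4150·600) / 0.8195 = 1519.00 / 0.8195 ≈ 1853.57
  x_2 = (0.1025·800 + 0.8800·1100 + 0.0850·600) / 0.8195 = 1101.00 / 0.8195 ≈ 1343.50
  x_3 = (0.0850·800 + 0.3300·1100 + 0.8700·600) / 0.8195 = 953.00 / 0.8195 ≈ 1162.90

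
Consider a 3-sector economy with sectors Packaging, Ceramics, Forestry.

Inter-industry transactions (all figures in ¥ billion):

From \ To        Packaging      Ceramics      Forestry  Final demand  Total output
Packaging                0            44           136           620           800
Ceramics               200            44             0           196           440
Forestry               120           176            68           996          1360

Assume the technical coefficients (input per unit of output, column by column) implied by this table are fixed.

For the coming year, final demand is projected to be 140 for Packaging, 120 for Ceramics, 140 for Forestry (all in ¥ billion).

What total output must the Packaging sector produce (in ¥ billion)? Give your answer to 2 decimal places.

Technical coefficients a_ij = z_ij / X_j:
  a_11 = 0/800 = 0.00, a_21 = 200/800 = 0.25, a_31 = 120/800 = 0.15
  a_12 = 44/440 = 0.10, a_22 = 44/440 = 0.10, a_32 = 176/440 = 0.40
  a_13 = 136/1360 = 0.10, a_23 = 0/1360 = 0.00, a_33 = 68/1360 = 0.05
I − A =
  [   1.00    -0.10    -0.10]
  [  -0.25     0.90     0.00]
  [  -0.15    -0.40     0.95]
Cofactors of I−A, C_ij = (−1)^(i+j)·(minor ij) (rows/columns in the sector order above):
  C_11 = (0.90)(0.95) − (0.00)(-0.40) = 0.8550
  C_12 = −[(-0.25)(0.95) − (0.00)(-0.15)] = 0.2375
  C_13 = (-0.25)(-0.40) − (0.90)(-0.15) = 0.2350
  C_21 = −[(-0.10)(0.95) − (-0.10)(-0.40)] = 0.1350
  C_22 = (1.00)(0.95) − (-0.10)(-0.15) = 0.9350
  C_23 = −[(1.00)(-0.40) − (-0.10)(-0.15)] = 0.4150
  C_31 = (-0.10)(0.00) − (-0.10)(0.90) = 0.0900
  C_32 = −[(1.00)(0.00) − (-0.10)(-0.25)] = 0.0250
  C_33 = (1.00)(0.90) − (-0.10)(-0.25) = 0.8750
det(I−A) = Σ_j (I−A)_1j·C_1j = (1.00)(0.8550) + (-0.10)(0.2375) + (-0.10)(0.2350) = 0.80775
adj(I−A) = Cᵀ =
  [ 0.8550   0.1350   0.0900]
  [ 0.2375   0.9350   0.0250]
  [ 0.2350   0.4150   0.8750]
(I − A)⁻¹ = adj(I−A) / det(I−A) ≈
  [   1.0585     0.1671     0.1114]
  [   0.2940     1.1575     0.0310]
  [   0.2909     0.5138     1.0833]
x = (I − A)⁻¹ d = adj(I−A)·d / det(I−A), with det(I−A) = 0.80775:
  x_1 = (0.8550·140 + 0.1350·120 + 0.0900·140) / 0.80775 = 148.50 / 0.80775 ≈ 183.84
  x_2 = (0.2375·140 + 0.9350·120 + 0.0250·140) / 0.80775 = 148.95 / 0.80775 ≈ 184.40
  x_3 = (0.2350·140 + 0.4150·120 + 0.8750·140) / 0.80775 = 205.20 / 0.80775 ≈ 254.04

x_1 = 183.84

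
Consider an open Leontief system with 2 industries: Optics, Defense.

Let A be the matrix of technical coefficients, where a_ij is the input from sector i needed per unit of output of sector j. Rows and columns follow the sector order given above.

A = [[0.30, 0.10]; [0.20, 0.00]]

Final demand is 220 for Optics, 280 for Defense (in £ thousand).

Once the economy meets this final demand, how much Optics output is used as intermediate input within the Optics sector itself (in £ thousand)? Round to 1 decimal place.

I − A =
  [   0.70    -0.10]
  [  -0.20     1.00]
det(I−A) = (0.70)(1.00) − (-0.10)(-0.20) = 0.6800
adj(I−A) = [[1.00, 0.10], [0.20, 0.70]]
(I − A)⁻¹ = adj(I−A) / det(I−A) ≈
  [   1.4706     0.1471]
  [   0.2941     1.0294]
First solve x = (I − A)⁻¹ d = adj(I−A)·d / det(I−A); in particular x_1 = (1.00·220 + 0.10·280) / 0.6800 = 248.00 / 0.6800 ≈ 364.706.
Intermediate flow from 1 to 1: z_11 = a_11 · x_1 = 0.30 × 248.00 / 0.6800 = 74.40 / 0.6800 ≈ 109.4.

z_11 = 109.4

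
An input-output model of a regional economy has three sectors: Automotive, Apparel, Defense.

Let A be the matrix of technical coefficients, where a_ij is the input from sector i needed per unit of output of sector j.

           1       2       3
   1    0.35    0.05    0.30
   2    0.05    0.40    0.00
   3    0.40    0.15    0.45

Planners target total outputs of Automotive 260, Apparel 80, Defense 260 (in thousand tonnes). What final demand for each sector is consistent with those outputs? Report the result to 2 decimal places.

d_1 = 87.00, d_2 = 35.00, d_3 = 27.00

I − A =
  [   0.65    -0.05    -0.30]
  [  -0.05     0.60     0.00]
  [  -0.40    -0.15     0.55]
d = (I − A) x:
  d_1 = (+0.65)·260 + (-0.05)·80 + (-0.30)·260 = 87.00
  d_2 = (-0.05)·260 + (+0.60)·80 + (+0.00)·260 = 35.00
  d_3 = (-0.40)·260 + (-0.15)·80 + (+0.55)·260 = 27.00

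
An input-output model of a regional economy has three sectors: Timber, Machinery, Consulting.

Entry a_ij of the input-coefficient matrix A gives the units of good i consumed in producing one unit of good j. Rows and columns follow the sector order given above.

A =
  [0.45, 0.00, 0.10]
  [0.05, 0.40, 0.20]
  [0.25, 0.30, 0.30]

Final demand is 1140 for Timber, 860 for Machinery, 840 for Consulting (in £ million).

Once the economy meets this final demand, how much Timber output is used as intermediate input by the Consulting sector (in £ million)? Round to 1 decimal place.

z_13 = 334.5

I − A =
  [   0.55     0.00    -0.10]
  [  -0.05     0.60    -0.20]
  [  -0.25    -0.30     0.70]
Cofactors of I−A, C_ij = (−1)^(i+j)·(minor ij) (rows/columns in the sector order above):
  C_11 = (0.60)(0.70) − (-0.20)(-0.30) = 0.3600
  C_12 = −[(-0.05)(0.70) − (-0.20)(-0.25)] = 0.0850
  C_13 = (-0.05)(-0.30) − (0.60)(-0.25) = 0.1650
  C_21 = −[(0.00)(0.70) − (-0.10)(-0.30)] = 0.0300
  C_22 = (0.55)(0.70) − (-0.10)(-0.25) = 0.3600
  C_23 = −[(0.55)(-0.30) − (0.00)(-0.25)] = 0.1650
  C_31 = (0.00)(-0.20) − (-0.10)(0.60) = 0.0600
  C_32 = −[(0.55)(-0.20) − (-0.10)(-0.05)] = 0.1150
  C_33 = (0.55)(0.60) − (0.00)(-0.05) = 0.3300
det(I−A) = Σ_j (I−A)_1j·C_1j = (0.55)(0.3600) + (0.00)(0.0850) + (-0.10)(0.1650) = 0.1815
adj(I−A) = Cᵀ =
  [ 0.3600   0.0300   0.0600]
  [ 0.0850   0.3600   0.1150]
  [ 0.1650   0.1650   0.3300]
(I − A)⁻¹ = adj(I−A) / det(I−A) ≈
  [   1.9835     0.1653     0.3306]
  [   0.4683     1.9835     0.6336]
  [   0.9091     0.9091     1.8182]
First solve x = (I − A)⁻¹ d = adj(I−A)·d / det(I−A); in particular x_3 = (0.1650·1140 + 0.1650·860 + 0.3300·840) / 0.1815 = 607.20 / 0.1815 ≈ 3345.455.
Intermediate flow from 1 to 3: z_13 = a_13 · x_3 = 0.10 × 607.20 / 0.1815 = 60.72 / 0.1815 ≈ 334.5.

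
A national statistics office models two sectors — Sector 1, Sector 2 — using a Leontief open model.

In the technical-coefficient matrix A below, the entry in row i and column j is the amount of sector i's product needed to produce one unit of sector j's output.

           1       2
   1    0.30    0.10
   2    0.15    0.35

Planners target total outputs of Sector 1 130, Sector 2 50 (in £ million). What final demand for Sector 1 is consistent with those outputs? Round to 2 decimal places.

d_1 = 86.00

I − A =
  [   0.70    -0.10]
  [  -0.15     0.65]
d = (I − A) x:
  d_1 = (+0.70)·130 + (-0.10)·50 = 86.00
  d_2 = (-0.15)·130 + (+0.65)·50 = 13.00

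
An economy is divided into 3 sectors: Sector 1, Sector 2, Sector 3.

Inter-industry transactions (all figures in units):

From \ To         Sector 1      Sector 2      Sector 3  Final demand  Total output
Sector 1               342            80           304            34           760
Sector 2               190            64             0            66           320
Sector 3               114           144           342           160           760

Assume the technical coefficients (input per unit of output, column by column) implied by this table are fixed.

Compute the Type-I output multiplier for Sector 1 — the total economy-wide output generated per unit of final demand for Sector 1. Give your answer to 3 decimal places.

m_1 = 7.067

Technical coefficients a_ij = z_ij / X_j:
  a_11 = 342/760 = 0.45, a_21 = 190/760 = 0.25, a_31 = 114/760 = 0.15
  a_12 = 80/320 = 0.25, a_22 = 64/320 = 0.20, a_32 = 144/320 = 0.45
  a_13 = 304/760 = 0.40, a_23 = 0/760 = 0.00, a_33 = 342/760 = 0.45
I − A =
  [   0.55    -0.25    -0.40]
  [  -0.25     0.80     0.00]
  [  -0.15    -0.45     0.55]
Cofactors of I−A, C_ij = (−1)^(i+j)·(minor ij) (rows/columns in the sector order above):
  C_11 = (0.80)(0.55) − (0.00)(-0.45) = 0.4400
  C_12 = −[(-0.25)(0.55) − (0.00)(-0.15)] = 0.1375
  C_13 = (-0.25)(-0.45) − (0.80)(-0.15) = 0.2325
  C_21 = −[(-0.25)(0.55) − (-0.40)(-0.45)] = 0.3175
  C_22 = (0.55)(0.55) − (-0.40)(-0.15) = 0.2425
  C_23 = −[(0.55)(-0.45) − (-0.25)(-0.15)] = 0.2850
  C_31 = (-0.25)(0.00) − (-0.40)(0.80) = 0.3200
  C_32 = −[(0.55)(0.00) − (-0.40)(-0.25)] = 0.1000
  C_33 = (0.55)(0.80) − (-0.25)(-0.25) = 0.3775
det(I−A) = Σ_j (I−A)_1j·C_1j = (0.55)(0.4400) + (-0.25)(0.1375) + (-0.40)(0.2325) = 0.114625
adj(I−A) = Cᵀ =
  [ 0.4400   0.3175   0.3200]
  [ 0.1375   0.2425   0.1000]
  [ 0.2325   0.2850   0.3775]
(I − A)⁻¹ = adj(I−A) / det(I−A) ≈
  [   3.8386     2.7699     2.7917]
  [   1.1996     2.1156     0.8724]
  [   2.0284     2.4864     3.2933]
The output multiplier for sector j is the column-j sum of the Leontief inverse (I − A)⁻¹ = adj(I−A) / det(I−A).
Column 1 of adj(I−A): (0.4400, 0.1375, 0.2325); det(I−A) = 0.114625.
m_1 = (0.4400 + 0.1375 + 0.2325) / 0.114625 = 0.81 / 0.114625 ≈ 7.067.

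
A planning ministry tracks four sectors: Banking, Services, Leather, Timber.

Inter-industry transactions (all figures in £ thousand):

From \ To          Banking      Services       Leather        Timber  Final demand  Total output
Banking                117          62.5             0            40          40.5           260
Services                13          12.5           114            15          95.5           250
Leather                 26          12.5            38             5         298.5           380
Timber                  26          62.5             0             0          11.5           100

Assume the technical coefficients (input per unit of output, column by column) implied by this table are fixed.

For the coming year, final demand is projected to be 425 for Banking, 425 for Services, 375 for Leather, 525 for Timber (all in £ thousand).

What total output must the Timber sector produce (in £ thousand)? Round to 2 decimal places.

Technical coefficients a_ij = z_ij / X_j:
  a_BB = 117/260 = 0.45, a_SB = 13/260 = 0.05, a_LB = 26/260 = 0.10, a_TB = 26/260 = 0.10
  a_BS = 62.5/250 = 0.25, a_SS = 12.5/250 = 0.05, a_LS = 12.5/250 = 0.05, a_TS = 62.5/250 = 0.25
  a_BL = 0/380 = 0.00, a_SL = 114/380 = 0.30, a_LL = 38/380 = 0.10, a_TL = 0/380 = 0.00
  a_BT = 40/100 = 0.40, a_ST = 15/100 = 0.15, a_LT = 5/100 = 0.05, a_TT = 0/100 = 0.00
I − A =
  [   0.55    -0.25     0.00    -0.40]
  [  -0.05     0.95    -0.30    -0.15]
  [  -0.10    -0.05     0.90    -0.05]
  [  -0.10    -0.25     0.00     1.00]
Compute the cofactors C_ij = (−1)^(i+j)·(3×3 minor ij) of I−A; the adjugate is their transpose:
adj(I−A) = Cᵀ =
  [ 0.802500   0.315000   0.105000   0.373500]
  [ 0.090000   0.459000   0.153000   0.112500]
  [ 0.099875   0.068625   0.442625   0.072375]
  [ 0.102750   0.146250   0.048750   0.443250]
det(I−A) = Σ_j (I−A)_1j·C_1j = (0.55)(0.802500) + (-0.25)(0.090000) + (0.00)(0.099875) + (-0.40)(0.102750) = 0.377775
(I − A)⁻¹ = adj(I−A) / det(I−A) ≈
  [   2.1243     0.8338     0.2779     0.9887]
  [   0.2382     1.2150     0.4050     0.2978]
  [   0.2644     0.1817     1.1717     0.1916]
  [   0.2720     0.3871     0.1290     1.1733]
x = (I − A)⁻¹ d = adj(I−A)·d / det(I−A), with det(I−A) = 0.377775:
  x_B = (0.802500·425 + 0.315000·425 + 0.105000·375 + 0.373500·525) / 0.377775 = 710.40 / 0.377775 ≈ 1880.48
  x_S = (0.090000·425 + 0.459000·425 + 0.153000·375 + 0.112500·525) / 0.377775 = 349.7625 / 0.377775 ≈ 925.85
  x_L = (0.099875·425 + 0.068625·425 + 0.442625·375 + 0.072375·525) / 0.377775 = 275.59375 / 0.377775 ≈ 729.52
  x_T = (0.102750·425 + 0.146250·425 + 0.048750·375 + 0.443250·525) / 0.377775 = 356.8125 / 0.377775 ≈ 944.51

x_T = 944.51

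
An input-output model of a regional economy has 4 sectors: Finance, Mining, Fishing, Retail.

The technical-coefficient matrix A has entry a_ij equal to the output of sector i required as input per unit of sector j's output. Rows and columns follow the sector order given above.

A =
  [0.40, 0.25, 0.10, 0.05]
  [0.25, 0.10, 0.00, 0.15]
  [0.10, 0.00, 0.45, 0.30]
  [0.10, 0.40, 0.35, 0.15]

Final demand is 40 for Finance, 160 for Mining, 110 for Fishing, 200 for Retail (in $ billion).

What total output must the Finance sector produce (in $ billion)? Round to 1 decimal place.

x_1 = 424.3

I − A =
  [   0.60    -0.25    -0.10    -0.05]
  [  -0.25     0.90     0.00    -0.15]
  [  -0.10     0.00     0.55    -0.30]
  [  -0.10    -0.40    -0.35     0.85]
Compute the cofactors C_ij = (−1)^(i+j)·(3×3 minor ij) of I−A; the adjugate is their transpose:
adj(I−A) = Cᵀ =
  [ 0.293250   0.113625   0.099375   0.072375]
  [ 0.104125   0.201500   0.058625   0.062375]
  [ 0.127500   0.102750   0.356625   0.151500]
  [ 0.136000   0.150500   0.186125   0.253625]
det(I−A) = Σ_j (I−A)_1j·C_1j = (0.60)(0.293250) + (-0.25)(0.104125) + (-0.10)(0.127500) + (-0.05)(0.136000) = 0.13036875
(I − A)⁻¹ = adj(I−A) / det(I−A) ≈
  [   2.2494     0.8716     0.7623     0.5552]
  [   0.7987     1.5456     0.4497     0.4785]
  [   0.9780     0.7881     2.7355     1.1621]
  [   1.0432     1.1544     1.4277     1.9454]
x = (I − A)⁻¹ d = adj(I−A)·d / det(I−A), with det(I−A) = 0.13036875:
  x_1 = (0.293250·40 + 0.113625·160 + 0.099375·110 + 0.072375·200) / 0.13036875 = 55.31625 / 0.13036875 ≈ 424.3
  x_2 = (0.104125·40 + 0.201500·160 + 0.058625·110 + 0.062375·200) / 0.13036875 = 55.32875 / 0.13036875 ≈ 424.4
  x_3 = (0.127500·40 + 0.102750·160 + 0.356625·110 + 0.151500·200) / 0.13036875 = 91.06875 / 0.13036875 ≈ 698.5
  x_4 = (0.136000·40 + 0.150500·160 + 0.186125·110 + 0.253625·200) / 0.13036875 = 100.71875 / 0.13036875 ≈ 772.6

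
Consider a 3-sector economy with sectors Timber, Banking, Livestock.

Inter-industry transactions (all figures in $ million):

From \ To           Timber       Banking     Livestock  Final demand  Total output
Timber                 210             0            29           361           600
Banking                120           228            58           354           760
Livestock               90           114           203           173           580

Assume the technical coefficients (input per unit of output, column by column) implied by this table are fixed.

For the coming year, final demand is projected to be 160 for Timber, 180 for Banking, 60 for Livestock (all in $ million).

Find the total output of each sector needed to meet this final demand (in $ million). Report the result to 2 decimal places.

x_1 = 264.46, x_2 = 366.70, x_3 = 237.96

Technical coefficients a_ij = z_ij / X_j:
  a_11 = 210/600 = 0.35, a_21 = 120/600 = 0.20, a_31 = 90/600 = 0.15
  a_12 = 0/760 = 0.00, a_22 = 228/760 = 0.30, a_32 = 114/760 = 0.15
  a_13 = 29/580 = 0.05, a_23 = 58/580 = 0.10, a_33 = 203/580 = 0.35
I − A =
  [   0.65     0.00    -0.05]
  [  -0.20     0.70    -0.10]
  [  -0.15    -0.15     0.65]
Cofactors of I−A, C_ij = (−1)^(i+j)·(minor ij) (rows/columns in the sector order above):
  C_11 = (0.70)(0.65) − (-0.10)(-0.15) = 0.4400
  C_12 = −[(-0.20)(0.65) − (-0.10)(-0.15)] = 0.1450
  C_13 = (-0.20)(-0.15) − (0.70)(-0.15) = 0.1350
  C_21 = −[(0.00)(0.65) − (-0.05)(-0.15)] = 0.0075
  C_22 = (0.65)(0.65) − (-0.05)(-0.15) = 0.4150
  C_23 = −[(0.65)(-0.15) − (0.00)(-0.15)] = 0.0975
  C_31 = (0.00)(-0.10) − (-0.05)(0.70) = 0.0350
  C_32 = −[(0.65)(-0.10) − (-0.05)(-0.20)] = 0.0750
  C_33 = (0.65)(0.70) − (0.00)(-0.20) = 0.4550
det(I−A) = Σ_j (I−A)_1j·C_1j = (0.65)(0.4400) + (0.00)(0.1450) + (-0.05)(0.1350) = 0.27925
adj(I−A) = Cᵀ =
  [ 0.4400   0.0075   0.0350]
  [ 0.1450   0.4150   0.0750]
  [ 0.1350   0.0975   0.4550]
(I − A)⁻¹ = adj(I−A) / det(I−A) ≈
  [   1.5756     0.0269     0.1253]
  [   0.5192     1.4861     0.2686]
  [   0.4834     0.3491     1.6294]
x = (I − A)⁻¹ d = adj(I−A)·d / det(I−A), with det(I−A) = 0.27925:
  x_1 = (0.4400·160 + 0.0075·180 + 0.0350·60) / 0.27925 = 73.85 / 0.27925 ≈ 264.46
  x_2 = (0.1450·160 + 0.4150·180 + 0.0750·60) / 0.27925 = 102.40 / 0.27925 ≈ 366.70
  x_3 = (0.1350·160 + 0.0975·180 + 0.4550·60) / 0.27925 = 66.45 / 0.27925 ≈ 237.96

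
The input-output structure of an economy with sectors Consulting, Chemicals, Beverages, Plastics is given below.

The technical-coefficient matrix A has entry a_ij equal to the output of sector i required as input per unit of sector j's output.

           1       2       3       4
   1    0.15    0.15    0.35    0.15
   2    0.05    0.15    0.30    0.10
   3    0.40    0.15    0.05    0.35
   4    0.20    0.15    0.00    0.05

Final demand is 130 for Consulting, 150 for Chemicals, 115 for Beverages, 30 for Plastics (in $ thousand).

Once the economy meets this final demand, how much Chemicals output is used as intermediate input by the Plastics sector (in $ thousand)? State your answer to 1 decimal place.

z_24 = 18.0

I − A =
  [   0.85    -0.15    -0.35    -0.15]
  [  -0.05     0.85    -0.30    -0.10]
  [  -0.40    -0.15     0.95    -0.35]
  [  -0.20    -0.15     0.00     0.95]
Compute the cofactors C_ij = (−1)^(i+j)·(3×3 minor ij) of I−A; the adjugate is their transpose:
adj(I−A) = Cᵀ =
  [ 0.694375   0.225000   0.326875   0.253750]
  [ 0.199125   0.581125   0.256875   0.187250]
  [ 0.389250   0.237750   0.636875   0.321125]
  [ 0.177625   0.139125   0.109375   0.501375]
det(I−A) = Σ_j (I−A)_1j·C_1j = (0.85)(0.694375) + (-0.15)(0.199125) + (-0.35)(0.389250) + (-0.15)(0.177625) = 0.39746875
(I − A)⁻¹ = adj(I−A) / det(I−A) ≈
  [   1.7470     0.5661     0.8224     0.6384]
  [   0.5010     1.4621     0.6463     0.4711]
  [   0.9793     0.5982     1.6023     0.8079]
  [   0.4469     0.3500     0.2752     1.2614]
First solve x = (I − A)⁻¹ d = adj(I−A)·d / det(I−A); in particular x_4 = (0.177625·130 + 0.139125·150 + 0.109375·115 + 0.501375·30) / 0.39746875 = 71.579375 / 0.39746875 ≈ 180.088.
Intermediate flow from 2 to 4: z_24 = a_24 · x_4 = 0.10 × 71.579375 / 0.39746875 = 7.1579375 / 0.39746875 ≈ 18.0.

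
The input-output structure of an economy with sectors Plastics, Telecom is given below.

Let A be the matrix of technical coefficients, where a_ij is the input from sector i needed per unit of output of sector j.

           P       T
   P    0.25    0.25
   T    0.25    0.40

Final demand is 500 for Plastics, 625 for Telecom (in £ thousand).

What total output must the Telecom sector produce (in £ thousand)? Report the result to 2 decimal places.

I − A =
  [   0.75    -0.25]
  [  -0.25     0.60]
det(I−A) = (0.75)(0.60) − (-0.25)(-0.25) = 0.3875
adj(I−A) = [[0.60, 0.25], [0.25, 0.75]]
(I − A)⁻¹ = adj(I−A) / det(I−A) ≈
  [   1.5484     0.6452]
  [   0.6452     1.9355]
x = (I − A)⁻¹ d = adj(I−A)·d / det(I−A), with det(I−A) = 0.3875:
  x_P = (0.60·500 + 0.25·625) / 0.3875 = 456.25 / 0.3875 ≈ 1177.42
  x_T = (0.25·500 + 0.75·625) / 0.3875 = 593.75 / 0.3875 ≈ 1532.26

x_T = 1532.26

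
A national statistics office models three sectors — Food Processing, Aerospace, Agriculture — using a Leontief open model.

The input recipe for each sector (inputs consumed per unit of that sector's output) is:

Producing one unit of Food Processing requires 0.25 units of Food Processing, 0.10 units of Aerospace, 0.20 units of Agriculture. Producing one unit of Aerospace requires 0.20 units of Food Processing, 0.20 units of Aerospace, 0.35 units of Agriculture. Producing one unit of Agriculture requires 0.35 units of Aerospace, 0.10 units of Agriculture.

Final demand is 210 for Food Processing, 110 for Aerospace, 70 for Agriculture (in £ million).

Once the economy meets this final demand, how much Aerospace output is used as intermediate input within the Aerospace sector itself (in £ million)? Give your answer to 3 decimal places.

I − A =
  [   0.75    -0.20     0.00]
  [  -0.10     0.80    -0.35]
  [  -0.20    -0.35     0.90]
Cofactors of I−A, C_ij = (−1)^(i+j)·(minor ij) (rows/columns in the sector order above):
  C_11 = (0.80)(0.90) − (-0.35)(-0.35) = 0.5975
  C_12 = −[(-0.10)(0.90) − (-0.35)(-0.20)] = 0.1600
  C_13 = (-0.10)(-0.35) − (0.80)(-0.20) = 0.1950
  C_21 = −[(-0.20)(0.90) − (0.00)(-0.35)] = 0.1800
  C_22 = (0.75)(0.90) − (0.00)(-0.20) = 0.6750
  C_23 = −[(0.75)(-0.35) − (-0.20)(-0.20)] = 0.3025
  C_31 = (-0.20)(-0.35) − (0.00)(0.80) = 0.0700
  C_32 = −[(0.75)(-0.35) − (0.00)(-0.10)] = 0.2625
  C_33 = (0.75)(0.80) − (-0.20)(-0.10) = 0.5800
det(I−A) = Σ_j (I−A)_1j·C_1j = (0.75)(0.5975) + (-0.20)(0.1600) + (0.00)(0.1950) = 0.416125
adj(I−A) = Cᵀ =
  [ 0.5975   0.1800   0.0700]
  [ 0.1600   0.6750   0.2625]
  [ 0.1950   0.3025   0.5800]
(I − A)⁻¹ = adj(I−A) / det(I−A) ≈
  [   1.4359     0.4326     0.1682]
  [   0.3845     1.6221     0.6308]
  [   0.4686     0.7269     1.3938]
First solve x = (I − A)⁻¹ d = adj(I−A)·d / det(I−A); in particular x_2 = (0.1600·210 + 0.6750·110 + 0.2625·70) / 0.416125 = 126.225 / 0.416125 ≈ 303.33433.
Intermediate flow from 2 to 2: z_22 = a_22 · x_2 = 0.20 × 126.225 / 0.416125 = 25.245 / 0.416125 ≈ 60.667.

z_22 = 60.667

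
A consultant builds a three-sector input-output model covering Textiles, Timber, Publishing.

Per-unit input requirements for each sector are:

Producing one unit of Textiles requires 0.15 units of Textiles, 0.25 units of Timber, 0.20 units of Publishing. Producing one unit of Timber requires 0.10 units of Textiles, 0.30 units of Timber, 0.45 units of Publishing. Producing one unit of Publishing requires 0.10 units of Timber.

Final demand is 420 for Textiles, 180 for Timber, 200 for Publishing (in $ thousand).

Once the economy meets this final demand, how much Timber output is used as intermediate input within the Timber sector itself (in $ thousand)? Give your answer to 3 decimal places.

z_22 = 160.491

I − A =
  [   0.85    -0.10     0.00]
  [  -0.25     0.70    -0.10]
  [  -0.20    -0.45     1.00]
Cofactors of I−A, C_ij = (−1)^(i+j)·(minor ij) (rows/columns in the sector order above):
  C_11 = (0.70)(1.00) − (-0.10)(-0.45) = 0.6550
  C_12 = −[(-0.25)(1.00) − (-0.10)(-0.20)] = 0.2700
  C_13 = (-0.25)(-0.45) − (0.70)(-0.20) = 0.2525
  C_21 = −[(-0.10)(1.00) − (0.00)(-0.45)] = 0.1000
  C_22 = (0.85)(1.00) − (0.00)(-0.20) = 0.8500
  C_23 = −[(0.85)(-0.45) − (-0.10)(-0.20)] = 0.4025
  C_31 = (-0.10)(-0.10) − (0.00)(0.70) = 0.0100
  C_32 = −[(0.85)(-0.10) − (0.00)(-0.25)] = 0.0850
  C_33 = (0.85)(0.70) − (-0.10)(-0.25) = 0.5700
det(I−A) = Σ_j (I−A)_1j·C_1j = (0.85)(0.6550) + (-0.10)(0.2700) + (0.00)(0.2525) = 0.52975
adj(I−A) = Cᵀ =
  [ 0.6550   0.1000   0.0100]
  [ 0.2700   0.8500   0.0850]
  [ 0.2525   0.4025   0.5700]
(I − A)⁻¹ = adj(I−A) / det(I−A) ≈
  [   1.2364     0.1888     0.0189]
  [   0.5097     1.6045     0.1605]
  [   0.4766     0.7598     1.0760]
First solve x = (I − A)⁻¹ d = adj(I−A)·d / det(I−A); in particular x_2 = (0.2700·420 + 0.8500·180 + 0.0850·200) / 0.52975 = 283.40 / 0.52975 ≈ 534.96933.
Intermediate flow from 2 to 2: z_22 = a_22 · x_2 = 0.30 × 283.40 / 0.52975 = 85.02 / 0.52975 ≈ 160.491.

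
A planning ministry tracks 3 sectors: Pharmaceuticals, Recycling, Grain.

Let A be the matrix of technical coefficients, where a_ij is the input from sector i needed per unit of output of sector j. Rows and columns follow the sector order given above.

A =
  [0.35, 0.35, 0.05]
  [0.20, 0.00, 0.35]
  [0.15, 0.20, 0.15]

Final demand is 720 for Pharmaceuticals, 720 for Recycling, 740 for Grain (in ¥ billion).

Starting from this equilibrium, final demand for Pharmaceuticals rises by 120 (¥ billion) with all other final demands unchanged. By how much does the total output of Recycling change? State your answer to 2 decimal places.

Δx_2 = 63.63

I − A =
  [   0.65    -0.35    -0.05]
  [  -0.20     1.00    -0.35]
  [  -0.15    -0.20     0.85]
Cofactors of I−A, C_ij = (−1)^(i+j)·(minor ij) (rows/columns in the sector order above):
  C_11 = (1.00)(0.85) − (-0.35)(-0.20) = 0.7800
  C_12 = −[(-0.20)(0.85) − (-0.35)(-0.15)] = 0.2225
  C_13 = (-0.20)(-0.20) − (1.00)(-0.15) = 0.1900
  C_21 = −[(-0.35)(0.85) − (-0.05)(-0.20)] = 0.3075
  C_22 = (0.65)(0.85) − (-0.05)(-0.15) = 0.5450
  C_23 = −[(0.65)(-0.20) − (-0.35)(-0.15)] = 0.1825
  C_31 = (-0.35)(-0.35) − (-0.05)(1.00) = 0.1725
  C_32 = −[(0.65)(-0.35) − (-0.05)(-0.20)] = 0.2375
  C_33 = (0.65)(1.00) − (-0.35)(-0.20) = 0.5800
det(I−A) = Σ_j (I−A)_1j·C_1j = (0.65)(0.7800) + (-0.35)(0.2225) + (-0.05)(0.1900) = 0.419625
adj(I−A) = Cᵀ =
  [ 0.7800   0.3075   0.1725]
  [ 0.2225   0.5450   0.2375]
  [ 0.1900   0.1825   0.5800]
(I − A)⁻¹ = adj(I−A) / det(I−A) ≈
  [   1.8588     0.7328     0.4111]
  [   0.5302     1.2988     0.5660]
  [   0.4528     0.4349     1.3822]
Δx = (I − A)⁻¹ Δd with Δd having +120 in the Pharmaceuticals component and 0 elsewhere.
So Δx_2 = L_21 · (+120), where L_21 = adj(I−A)_21 / det(I−A) = 0.2225 / 0.419625.
Δx_2 = 0.2225 × (+120) / 0.419625 = 26.70 / 0.419625 ≈ 63.63.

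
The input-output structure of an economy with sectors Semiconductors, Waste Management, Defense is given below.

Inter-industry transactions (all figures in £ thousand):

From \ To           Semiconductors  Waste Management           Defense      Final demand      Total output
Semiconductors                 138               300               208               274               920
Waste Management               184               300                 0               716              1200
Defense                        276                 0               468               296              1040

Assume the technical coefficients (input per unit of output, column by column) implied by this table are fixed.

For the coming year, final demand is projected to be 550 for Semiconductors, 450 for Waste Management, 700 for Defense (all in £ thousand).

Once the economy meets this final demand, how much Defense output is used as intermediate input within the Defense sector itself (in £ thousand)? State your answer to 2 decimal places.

z_33 = 920.22

Technical coefficients a_ij = z_ij / X_j:
  a_11 = 138/920 = 0.15, a_21 = 184/920 = 0.20, a_31 = 276/920 = 0.30
  a_12 = 300/1200 = 0.25, a_22 = 300/1200 = 0.25, a_32 = 0/1200 = 0.00
  a_13 = 208/1040 = 0.20, a_23 = 0/1040 = 0.00, a_33 = 468/1040 = 0.45
I − A =
  [   0.85    -0.25    -0.20]
  [  -0.20     0.75     0.00]
  [  -0.30     0.00     0.55]
Cofactors of I−A, C_ij = (−1)^(i+j)·(minor ij) (rows/columns in the sector order above):
  C_11 = (0.75)(0.55) − (0.00)(0.00) = 0.4125
  C_12 = −[(-0.20)(0.55) − (0.00)(-0.30)] = 0.1100
  C_13 = (-0.20)(0.00) − (0.75)(-0.30) = 0.2250
  C_21 = −[(-0.25)(0.55) − (-0.20)(0.00)] = 0.1375
  C_22 = (0.85)(0.55) − (-0.20)(-0.30) = 0.4075
  C_23 = −[(0.85)(0.00) − (-0.25)(-0.30)] = 0.0750
  C_31 = (-0.25)(0.00) − (-0.20)(0.75) = 0.1500
  C_32 = −[(0.85)(0.00) − (-0.20)(-0.20)] = 0.0400
  C_33 = (0.85)(0.75) − (-0.25)(-0.20) = 0.5875
det(I−A) = Σ_j (I−A)_1j·C_1j = (0.85)(0.4125) + (-0.25)(0.1100) + (-0.20)(0.2250) = 0.278125
adj(I−A) = Cᵀ =
  [ 0.4125   0.1375   0.1500]
  [ 0.1100   0.4075   0.0400]
  [ 0.2250   0.0750   0.5875]
(I − A)⁻¹ = adj(I−A) / det(I−A) ≈
  [   1.4831     0.4944     0.5393]
  [   0.3955     1.4652     0.1438]
  [   0.8090     0.2697     2.1124]
First solve x = (I − A)⁻¹ d = adj(I−A)·d / det(I−A); in particular x_3 = (0.2250·550 + 0.0750·450 + 0.5875·700) / 0.278125 = 568.75 / 0.278125 ≈ 2044.9438.
Intermediate flow from 3 to 3: z_33 = a_33 · x_3 = 0.45 × 568.75 / 0.278125 = 255.9375 / 0.278125 ≈ 920.22.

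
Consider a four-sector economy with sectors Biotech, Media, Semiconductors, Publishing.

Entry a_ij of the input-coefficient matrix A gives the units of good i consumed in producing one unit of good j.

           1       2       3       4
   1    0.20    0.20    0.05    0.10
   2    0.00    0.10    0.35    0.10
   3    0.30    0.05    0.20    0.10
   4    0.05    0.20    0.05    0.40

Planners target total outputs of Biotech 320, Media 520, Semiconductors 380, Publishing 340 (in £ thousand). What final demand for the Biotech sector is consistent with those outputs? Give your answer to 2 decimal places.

d_1 = 99.00

I − A =
  [   0.80    -0.20    -0.05    -0.10]
  [   0.00     0.90    -0.35    -0.10]
  [  -0.30    -0.05     0.80    -0.10]
  [  -0.05    -0.20    -0.05     0.60]
d = (I − A) x:
  d_1 = (+0.80)·320 + (-0.20)·520 + (-0.05)·380 + (-0.10)·340 = 99.00
  d_2 = (+0.00)·320 + (+0.90)·520 + (-0.35)·380 + (-0.10)·340 = 301.00
  d_3 = (-0.30)·320 + (-0.05)·520 + (+0.80)·380 + (-0.10)·340 = 148.00
  d_4 = (-0.05)·320 + (-0.20)·520 + (-0.05)·380 + (+0.60)·340 = 65.00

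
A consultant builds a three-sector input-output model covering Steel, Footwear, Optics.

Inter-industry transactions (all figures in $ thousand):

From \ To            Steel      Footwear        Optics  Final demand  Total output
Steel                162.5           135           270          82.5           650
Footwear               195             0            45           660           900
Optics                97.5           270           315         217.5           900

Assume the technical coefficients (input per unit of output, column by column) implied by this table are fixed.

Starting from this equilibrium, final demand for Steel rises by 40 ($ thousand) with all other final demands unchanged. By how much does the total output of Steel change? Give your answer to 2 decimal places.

Δx_1 = 67.94

Technical coefficients a_ij = z_ij / X_j:
  a_11 = 162.5/650 = 0.25, a_21 = 195/650 = 0.30, a_31 = 97.5/650 = 0.15
  a_12 = 135/900 = 0.15, a_22 = 0/900 = 0.00, a_32 = 270/900 = 0.30
  a_13 = 270/900 = 0.30, a_23 = 45/900 = 0.05, a_33 = 315/900 = 0.35
I − A =
  [   0.75    -0.15    -0.30]
  [  -0.30     1.00    -0.05]
  [  -0.15    -0.30     0.65]
Cofactors of I−A, C_ij = (−1)^(i+j)·(minor ij) (rows/columns in the sector order above):
  C_11 = (1.00)(0.65) − (-0.05)(-0.30) = 0.6350
  C_12 = −[(-0.30)(0.65) − (-0.05)(-0.15)] = 0.2025
  C_13 = (-0.30)(-0.30) − (1.00)(-0.15) = 0.2400
  C_21 = −[(-0.15)(0.65) − (-0.30)(-0.30)] = 0.1875
  C_22 = (0.75)(0.65) − (-0.30)(-0.15) = 0.4425
  C_23 = −[(0.75)(-0.30) − (-0.15)(-0.15)] = 0.2475
  C_31 = (-0.15)(-0.05) − (-0.30)(1.00) = 0.3075
  C_32 = −[(0.75)(-0.05) − (-0.30)(-0.30)] = 0.1275
  C_33 = (0.75)(1.00) − (-0.15)(-0.30) = 0.7050
det(I−A) = Σ_j (I−A)_1j·C_1j = (0.75)(0.6350) + (-0.15)(0.2025) + (-0.30)(0.2400) = 0.373875
adj(I−A) = Cᵀ =
  [ 0.6350   0.1875   0.3075]
  [ 0.2025   0.4425   0.1275]
  [ 0.2400   0.2475   0.7050]
(I − A)⁻¹ = adj(I−A) / det(I−A) ≈
  [   1.6984     0.5015     0.8225]
  [   0.5416     1.1836     0.3410]
  [   0.6419     0.6620     1.8857]
Δx = (I − A)⁻¹ Δd with Δd having +40 in the Steel component and 0 elsewhere.
So Δx_1 = L_11 · (+40), where L_11 = adj(I−A)_11 / det(I−A) = 0.6350 / 0.373875.
Δx_1 = 0.6350 × (+40) / 0.373875 = 25.40 / 0.373875 ≈ 67.94.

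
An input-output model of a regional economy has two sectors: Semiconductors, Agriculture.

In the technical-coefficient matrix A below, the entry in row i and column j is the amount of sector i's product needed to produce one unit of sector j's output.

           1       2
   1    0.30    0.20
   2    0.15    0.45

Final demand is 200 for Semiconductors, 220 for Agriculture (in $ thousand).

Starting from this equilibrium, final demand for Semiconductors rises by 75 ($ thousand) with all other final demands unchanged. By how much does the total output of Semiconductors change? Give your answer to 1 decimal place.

I − A =
  [   0.70    -0.20]
  [  -0.15     0.55]
det(I−A) = (0.70)(0.55) − (-0.20)(-0.15) = 0.3550
adj(I−A) = [[0.55, 0.20], [0.15, 0.70]]
(I − A)⁻¹ = adj(I−A) / det(I−A) ≈
  [   1.5493     0.5634]
  [   0.4225     1.9718]
Δx = (I − A)⁻¹ Δd with Δd having +75 in the Semiconductors component and 0 elsewhere.
So Δx_1 = L_11 · (+75), where L_11 = adj(I−A)_11 / det(I−A) = 0.55 / 0.3550.
Δx_1 = 0.55 × (+75) / 0.3550 = 41.25 / 0.3550 ≈ 116.2.

Δx_1 = 116.2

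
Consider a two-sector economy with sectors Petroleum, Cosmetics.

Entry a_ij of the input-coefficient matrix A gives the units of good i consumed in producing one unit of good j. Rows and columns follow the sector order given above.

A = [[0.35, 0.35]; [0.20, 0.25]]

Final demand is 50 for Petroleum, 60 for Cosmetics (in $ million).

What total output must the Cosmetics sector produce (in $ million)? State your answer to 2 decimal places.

x_2 = 117.37

I − A =
  [   0.65    -0.35]
  [  -0.20     0.75]
det(I−A) = (0.65)(0.75) − (-0.35)(-0.20) = 0.4175
adj(I−A) = [[0.75, 0.35], [0.20, 0.65]]
(I − A)⁻¹ = adj(I−A) / det(I−A) ≈
  [   1.7964     0.8383]
  [   0.4790     1.5569]
x = (I − A)⁻¹ d = adj(I−A)·d / det(I−A), with det(I−A) = 0.4175:
  x_1 = (0.75·50 + 0.35·60) / 0.4175 = 58.50 / 0.4175 ≈ 140.12
  x_2 = (0.20·50 + 0.65·60) / 0.4175 = 49.00 / 0.4175 ≈ 117.37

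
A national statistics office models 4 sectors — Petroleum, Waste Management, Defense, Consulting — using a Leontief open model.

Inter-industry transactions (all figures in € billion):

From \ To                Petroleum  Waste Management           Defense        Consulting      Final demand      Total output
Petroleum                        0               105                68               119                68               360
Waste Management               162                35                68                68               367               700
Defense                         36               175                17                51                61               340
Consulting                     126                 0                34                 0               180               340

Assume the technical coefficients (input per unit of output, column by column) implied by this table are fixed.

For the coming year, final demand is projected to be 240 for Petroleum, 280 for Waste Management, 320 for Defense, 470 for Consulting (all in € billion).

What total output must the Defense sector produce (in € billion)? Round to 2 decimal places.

x_3 = 844.11

Technical coefficients a_ij = z_ij / X_j:
  a_11 = 0/360 = 0.00, a_21 = 162/360 = 0.45, a_31 = 36/360 = 0.10, a_41 = 126/360 = 0.35
  a_12 = 105/700 = 0.15, a_22 = 35/700 = 0.05, a_32 = 175/700 = 0.25, a_42 = 0/700 = 0.00
  a_13 = 68/340 = 0.20, a_23 = 68/340 = 0.20, a_33 = 17/340 = 0.05, a_43 = 34/340 = 0.10
  a_14 = 119/340 = 0.35, a_24 = 68/340 = 0.20, a_34 = 51/340 = 0.15, a_44 = 0/340 = 0.00
I − A =
  [   1.00    -0.15    -0.20    -0.35]
  [  -0.45     0.95    -0.20    -0.20]
  [  -0.10    -0.25     0.95    -0.15]
  [  -0.35     0.00    -0.10     1.00]
Compute the cofactors C_ij = (−1)^(i+j)·(3×3 minor ij) of I−A; the adjugate is their transpose:
adj(I−A) = Cᵀ =
  [ 0.833250   0.199000   0.256250   0.369875]
  [ 0.519750   0.784625   0.315250   0.386125]
  [ 0.274875   0.242250   0.755625   0.258000]
  [ 0.319125   0.093875   0.165250   0.743875]
det(I−A) = Σ_j (I−A)_1j·C_1j = (1.00)(0.833250) + (-0.15)(0.519750) + (-0.20)(0.274875) + (-0.35)(0.319125) = 0.58861875
(I − A)⁻¹ = adj(I−A) / det(I−A) ≈
  [   1.4156     0.3381     0.4353     0.6284]
  [   0.8830     1.3330     0.5356     0.6560]
  [   0.4670     0.4116     1.2837     0.4383]
  [   0.5422     0.1595     0.2807     1.2638]
x = (I − A)⁻¹ d = adj(I−A)·d / det(I−A), with det(I−A) = 0.58861875:
  x_1 = (0.833250·240 + 0.199000·280 + 0.256250·320 + 0.369875·470) / 0.58861875 = 511.54125 / 0.58861875 ≈ 869.05
  x_2 = (0.519750·240 + 0.784625·280 + 0.315250·320 + 0.386125·470) / 0.58861875 = 626.79375 / 0.58861875 ≈ 1064.86
  x_3 = (0.274875·240 + 0.242250·280 + 0.755625·320 + 0.258000·470) / 0.58861875 = 496.86 / 0.58861875 ≈ 844.11
  x_4 = (0.319125·240 + 0.093875·280 + 0.165250·320 + 0.743875·470) / 0.58861875 = 505.37625 / 0.58861875 ≈ 858.58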